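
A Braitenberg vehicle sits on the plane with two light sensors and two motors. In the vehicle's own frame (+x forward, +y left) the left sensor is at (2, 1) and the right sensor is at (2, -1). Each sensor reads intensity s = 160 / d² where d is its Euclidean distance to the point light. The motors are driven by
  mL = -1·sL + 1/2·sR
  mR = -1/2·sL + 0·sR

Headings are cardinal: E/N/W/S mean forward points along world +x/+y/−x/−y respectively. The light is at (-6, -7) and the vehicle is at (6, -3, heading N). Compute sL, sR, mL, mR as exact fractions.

left sensor world pos  = (5, -1); dL² = 157
right sensor world pos = (7, -1); dR² = 205
sL = 160/157 = 160/157
sR = 160/205 = 32/41
mL = -1·sL + 1/2·sR = -4048/6437
mR = -1/2·sL + 0·sR = -80/157

160/157 32/41 -4048/6437 -80/157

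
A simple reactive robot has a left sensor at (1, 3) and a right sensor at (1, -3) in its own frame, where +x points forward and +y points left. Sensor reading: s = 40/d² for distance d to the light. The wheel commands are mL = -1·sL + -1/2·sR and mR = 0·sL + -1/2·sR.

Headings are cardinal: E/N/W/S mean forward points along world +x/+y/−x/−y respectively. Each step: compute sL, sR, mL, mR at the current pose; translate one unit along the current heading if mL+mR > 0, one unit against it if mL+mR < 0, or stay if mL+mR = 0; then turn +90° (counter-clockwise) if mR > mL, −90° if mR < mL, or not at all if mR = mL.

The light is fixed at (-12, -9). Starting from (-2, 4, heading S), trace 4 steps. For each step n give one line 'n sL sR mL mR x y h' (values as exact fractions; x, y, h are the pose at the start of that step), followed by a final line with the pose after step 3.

0 40/313 40/193 -13980/60409 -20/193 -2 4 S
1 4/41 20/121 -894/4961 -10/121 -2 5 E
2 40/261 40/369 -740/3567 -20/369 -3 5 N
3 10/41 1/8 -201/656 -1/16 -3 4 W
final -2 4 S

n=0: pose=(-2,4,S); sL=40/313, sR=40/193; mL=-13980/60409, mR=-20/193; mL+mR=-20240/60409 → advance -1; mR−mL=40/313 → turn +1·90°
n=1: pose=(-2,5,E); sL=4/41, sR=20/121; mL=-894/4961, mR=-10/121; mL+mR=-1304/4961 → advance -1; mR−mL=4/41 → turn +1·90°
n=2: pose=(-3,5,N); sL=40/261, sR=40/369; mL=-740/3567, mR=-20/369; mL+mR=-2800/10701 → advance -1; mR−mL=40/261 → turn +1·90°
n=3: pose=(-3,4,W); sL=10/41, sR=1/8; mL=-201/656, mR=-1/16; mL+mR=-121/328 → advance -1; mR−mL=10/41 → turn +1·90°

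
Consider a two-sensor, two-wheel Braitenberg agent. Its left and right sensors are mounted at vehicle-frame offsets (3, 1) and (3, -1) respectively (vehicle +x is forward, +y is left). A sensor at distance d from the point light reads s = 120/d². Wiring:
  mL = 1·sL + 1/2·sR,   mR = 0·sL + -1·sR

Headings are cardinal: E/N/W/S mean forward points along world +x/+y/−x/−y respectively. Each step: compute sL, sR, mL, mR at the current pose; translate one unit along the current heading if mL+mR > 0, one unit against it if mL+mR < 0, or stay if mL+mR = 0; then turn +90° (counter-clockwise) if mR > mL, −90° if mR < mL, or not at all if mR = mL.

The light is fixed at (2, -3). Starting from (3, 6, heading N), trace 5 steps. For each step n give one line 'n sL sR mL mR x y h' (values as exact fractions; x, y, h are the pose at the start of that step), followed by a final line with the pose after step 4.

n=0: pose=(3,6,N); sL=5/6, sR=30/37; mL=275/222, mR=-30/37; mL+mR=95/222 → advance +1; mR−mL=-455/222 → turn -1·90°
n=1: pose=(3,7,E); sL=120/137, sR=120/97; mL=19860/13289, mR=-120/97; mL+mR=3420/13289 → advance +1; mR−mL=-36300/13289 → turn -1·90°
n=2: pose=(4,7,S); sL=60/29, sR=12/5; mL=474/145, mR=-12/5; mL+mR=126/145 → advance +1; mR−mL=-822/145 → turn -1·90°
n=3: pose=(4,6,W); sL=24/13, sR=120/101; mL=3204/1313, mR=-120/101; mL+mR=1644/1313 → advance +1; mR−mL=-4764/1313 → turn -1·90°
n=4: pose=(3,6,N); sL=5/6, sR=30/37; mL=275/222, mR=-30/37; mL+mR=95/222 → advance +1; mR−mL=-455/222 → turn -1·90°

0 5/6 30/37 275/222 -30/37 3 6 N
1 120/137 120/97 19860/13289 -120/97 3 7 E
2 60/29 12/5 474/145 -12/5 4 7 S
3 24/13 120/101 3204/1313 -120/101 4 6 W
4 5/6 30/37 275/222 -30/37 3 6 N
final 3 7 E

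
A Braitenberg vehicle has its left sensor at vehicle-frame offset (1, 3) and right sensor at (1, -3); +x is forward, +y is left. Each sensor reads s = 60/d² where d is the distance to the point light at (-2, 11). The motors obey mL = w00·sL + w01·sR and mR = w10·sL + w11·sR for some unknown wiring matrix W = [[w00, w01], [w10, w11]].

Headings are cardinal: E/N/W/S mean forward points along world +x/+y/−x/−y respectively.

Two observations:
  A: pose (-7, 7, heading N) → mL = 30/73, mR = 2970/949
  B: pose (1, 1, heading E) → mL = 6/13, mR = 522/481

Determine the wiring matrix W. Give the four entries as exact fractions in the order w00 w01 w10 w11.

1/2 0 1 1/2

obs A: pose=(-7,7,N) → sL=60/73, sR=60/13, mL=30/73, mR=2970/949
obs B: pose=(1,1,E) → sL=12/13, sR=12/37, mL=6/13, mR=522/481
sensor matrix S = [[60/73, 60/13], [12/13, 12/37]]; det S = -1823040/456469
solve [mL_A; mL_B] = S·[w00; w01] and [mR_A; mR_B] = S·[w10; w11]:
  w00 = 1/2, w01 = 0, w10 = 1, w11 = 1/2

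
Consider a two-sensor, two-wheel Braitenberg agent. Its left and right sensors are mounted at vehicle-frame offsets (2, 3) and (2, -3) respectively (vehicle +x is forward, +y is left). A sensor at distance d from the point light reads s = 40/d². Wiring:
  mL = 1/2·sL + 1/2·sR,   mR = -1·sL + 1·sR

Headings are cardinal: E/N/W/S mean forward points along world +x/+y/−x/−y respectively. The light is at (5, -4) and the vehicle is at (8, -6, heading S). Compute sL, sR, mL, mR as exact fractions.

10/13 5/2 85/52 45/26

left sensor world pos  = (11, -8); dL² = 52
right sensor world pos = (5, -8); dR² = 16
sL = 40/52 = 10/13
sR = 40/16 = 5/2
mL = 1/2·sL + 1/2·sR = 85/52
mR = -1·sL + 1·sR = 45/26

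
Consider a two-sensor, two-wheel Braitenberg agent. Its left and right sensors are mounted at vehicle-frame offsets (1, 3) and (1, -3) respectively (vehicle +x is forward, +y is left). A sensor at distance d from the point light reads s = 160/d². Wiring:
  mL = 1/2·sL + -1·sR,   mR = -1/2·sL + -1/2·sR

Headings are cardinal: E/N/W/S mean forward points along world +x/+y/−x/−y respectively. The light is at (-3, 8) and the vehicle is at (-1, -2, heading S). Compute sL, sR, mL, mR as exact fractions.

80/73 80/61 -3400/4453 -5360/4453

left sensor world pos  = (2, -3); dL² = 146
right sensor world pos = (-4, -3); dR² = 122
sL = 160/146 = 80/73
sR = 160/122 = 80/61
mL = 1/2·sL + -1·sR = -3400/4453
mR = -1/2·sL + -1/2·sR = -5360/4453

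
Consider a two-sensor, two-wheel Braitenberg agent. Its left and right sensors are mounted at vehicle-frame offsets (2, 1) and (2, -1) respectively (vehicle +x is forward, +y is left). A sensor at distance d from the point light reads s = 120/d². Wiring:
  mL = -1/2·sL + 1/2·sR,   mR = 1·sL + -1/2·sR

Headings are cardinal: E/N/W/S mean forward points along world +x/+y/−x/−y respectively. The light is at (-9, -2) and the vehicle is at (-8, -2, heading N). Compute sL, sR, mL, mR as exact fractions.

30 15 -15/2 45/2

left sensor world pos  = (-9, 0); dL² = 4
right sensor world pos = (-7, 0); dR² = 8
sL = 120/4 = 30
sR = 120/8 = 15
mL = -1/2·sL + 1/2·sR = -15/2
mR = 1·sL + -1/2·sR = 45/2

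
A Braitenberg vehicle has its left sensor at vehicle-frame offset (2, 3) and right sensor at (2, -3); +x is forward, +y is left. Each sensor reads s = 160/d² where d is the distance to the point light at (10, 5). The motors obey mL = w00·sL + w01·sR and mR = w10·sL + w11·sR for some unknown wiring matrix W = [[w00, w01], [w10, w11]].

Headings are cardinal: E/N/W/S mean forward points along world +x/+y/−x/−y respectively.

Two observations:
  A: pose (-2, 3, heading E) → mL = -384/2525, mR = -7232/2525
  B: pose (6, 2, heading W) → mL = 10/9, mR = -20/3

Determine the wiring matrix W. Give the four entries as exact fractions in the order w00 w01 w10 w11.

-1/2 1/2 -1 -1

obs A: pose=(-2,3,E) → sL=160/101, sR=32/25, mL=-384/2525, mR=-7232/2525
obs B: pose=(6,2,W) → sL=20/9, sR=40/9, mL=10/9, mR=-20/3
sensor matrix S = [[160/101, 32/25], [20/9, 40/9]]; det S = 19072/4545
solve [mL_A; mL_B] = S·[w00; w01] and [mR_A; mR_B] = S·[w10; w11]:
  w00 = -1/2, w01 = 1/2, w10 = -1, w11 = -1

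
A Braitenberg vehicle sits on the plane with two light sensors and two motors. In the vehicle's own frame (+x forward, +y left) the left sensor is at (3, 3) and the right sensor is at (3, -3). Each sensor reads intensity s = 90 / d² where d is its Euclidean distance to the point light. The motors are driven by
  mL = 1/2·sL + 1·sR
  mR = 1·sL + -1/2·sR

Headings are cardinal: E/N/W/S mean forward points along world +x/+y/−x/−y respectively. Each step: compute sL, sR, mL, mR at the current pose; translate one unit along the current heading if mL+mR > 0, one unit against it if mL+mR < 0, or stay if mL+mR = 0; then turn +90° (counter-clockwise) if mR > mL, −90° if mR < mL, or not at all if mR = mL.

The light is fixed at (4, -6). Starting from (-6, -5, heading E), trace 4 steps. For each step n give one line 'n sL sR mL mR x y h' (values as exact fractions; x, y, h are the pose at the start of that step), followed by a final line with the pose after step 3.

0 18/13 90/53 1647/689 369/689 -6 -5 E
1 9/4 45/74 513/296 72/37 -5 -5 S
2 2 2 3 1 -5 -6 E
3 45/17 9/13 891/442 1017/442 -4 -6 S
final -4 -7 E

n=0: pose=(-6,-5,E); sL=18/13, sR=90/53; mL=1647/689, mR=369/689; mL+mR=2016/689 → advance +1; mR−mL=-1278/689 → turn -1·90°
n=1: pose=(-5,-5,S); sL=9/4, sR=45/74; mL=513/296, mR=72/37; mL+mR=1089/296 → advance +1; mR−mL=63/296 → turn +1·90°
n=2: pose=(-5,-6,E); sL=2, sR=2; mL=3, mR=1; mL+mR=4 → advance +1; mR−mL=-2 → turn -1·90°
n=3: pose=(-4,-6,S); sL=45/17, sR=9/13; mL=891/442, mR=1017/442; mL+mR=954/221 → advance +1; mR−mL=63/221 → turn +1·90°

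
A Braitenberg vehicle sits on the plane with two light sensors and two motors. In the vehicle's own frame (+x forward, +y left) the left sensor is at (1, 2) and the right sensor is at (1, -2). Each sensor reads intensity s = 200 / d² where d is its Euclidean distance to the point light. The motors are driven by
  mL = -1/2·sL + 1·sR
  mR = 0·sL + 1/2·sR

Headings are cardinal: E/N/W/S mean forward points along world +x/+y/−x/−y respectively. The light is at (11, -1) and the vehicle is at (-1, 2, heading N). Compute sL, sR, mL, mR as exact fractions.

left sensor world pos  = (-3, 3); dL² = 212
right sensor world pos = (1, 3); dR² = 116
sL = 200/212 = 50/53
sR = 200/116 = 50/29
mL = -1/2·sL + 1·sR = 1925/1537
mR = 0·sL + 1/2·sR = 25/29

50/53 50/29 1925/1537 25/29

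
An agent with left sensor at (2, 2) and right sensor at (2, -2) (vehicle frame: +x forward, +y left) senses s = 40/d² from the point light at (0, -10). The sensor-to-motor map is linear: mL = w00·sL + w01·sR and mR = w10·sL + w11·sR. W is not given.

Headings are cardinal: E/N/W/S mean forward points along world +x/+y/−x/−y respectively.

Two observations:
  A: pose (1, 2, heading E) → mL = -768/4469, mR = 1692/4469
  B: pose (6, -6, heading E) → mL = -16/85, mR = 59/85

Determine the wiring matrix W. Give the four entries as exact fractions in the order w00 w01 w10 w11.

obs A: pose=(1,2,E) → sL=8/41, sR=40/109, mL=-768/4469, mR=1692/4469
obs B: pose=(6,-6,E) → sL=2/5, sR=10/17, mL=-16/85, mR=59/85
sensor matrix S = [[8/41, 40/109], [2/5, 10/17]]; det S = -2432/75973
solve [mL_A; mL_B] = S·[w00; w01] and [mR_A; mR_B] = S·[w10; w11]:
  w00 = 1, w01 = -1, w10 = 1, w11 = 1/2

1 -1 1 1/2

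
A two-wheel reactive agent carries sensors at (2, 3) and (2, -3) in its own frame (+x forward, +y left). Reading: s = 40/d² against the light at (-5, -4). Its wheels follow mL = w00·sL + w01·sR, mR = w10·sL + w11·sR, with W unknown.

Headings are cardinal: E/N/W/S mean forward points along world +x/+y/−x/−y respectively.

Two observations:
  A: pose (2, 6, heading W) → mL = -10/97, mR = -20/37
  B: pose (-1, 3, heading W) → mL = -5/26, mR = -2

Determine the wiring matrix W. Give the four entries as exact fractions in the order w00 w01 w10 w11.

0 -1/2 -1 0

obs A: pose=(2,6,W) → sL=20/37, sR=20/97, mL=-10/97, mR=-20/37
obs B: pose=(-1,3,W) → sL=2, sR=5/13, mL=-5/26, mR=-2
sensor matrix S = [[20/37, 20/97], [2, 5/13]]; det S = -9540/46657
solve [mL_A; mL_B] = S·[w00; w01] and [mR_A; mR_B] = S·[w10; w11]:
  w00 = 0, w01 = -1/2, w10 = -1, w11 = 0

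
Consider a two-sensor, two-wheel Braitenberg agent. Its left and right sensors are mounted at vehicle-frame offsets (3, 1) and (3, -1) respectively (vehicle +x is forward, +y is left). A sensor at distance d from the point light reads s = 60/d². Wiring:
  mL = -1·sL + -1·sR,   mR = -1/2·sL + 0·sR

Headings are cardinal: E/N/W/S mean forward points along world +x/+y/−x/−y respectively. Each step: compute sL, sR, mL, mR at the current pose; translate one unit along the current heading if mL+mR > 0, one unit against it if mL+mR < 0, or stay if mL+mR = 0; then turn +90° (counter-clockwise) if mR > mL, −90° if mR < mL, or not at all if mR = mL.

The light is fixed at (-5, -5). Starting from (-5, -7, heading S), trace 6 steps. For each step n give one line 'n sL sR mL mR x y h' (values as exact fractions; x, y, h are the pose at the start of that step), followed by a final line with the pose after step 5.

0 30/13 30/13 -60/13 -15/13 -5 -7 S
1 20/3 60/13 -440/39 -10/3 -5 -6 E
2 15/2 15 -45/2 -15/4 -6 -6 N
3 12/5 60/17 -504/85 -6/5 -6 -7 W
4 30/13 30/13 -60/13 -15/13 -5 -7 S
5 20/3 60/13 -440/39 -10/3 -5 -6 E
final -6 -6 N

n=0: pose=(-5,-7,S); sL=30/13, sR=30/13; mL=-60/13, mR=-15/13; mL+mR=-75/13 → advance -1; mR−mL=45/13 → turn +1·90°
n=1: pose=(-5,-6,E); sL=20/3, sR=60/13; mL=-440/39, mR=-10/3; mL+mR=-190/13 → advance -1; mR−mL=310/39 → turn +1·90°
n=2: pose=(-6,-6,N); sL=15/2, sR=15; mL=-45/2, mR=-15/4; mL+mR=-105/4 → advance -1; mR−mL=75/4 → turn +1·90°
n=3: pose=(-6,-7,W); sL=12/5, sR=60/17; mL=-504/85, mR=-6/5; mL+mR=-606/85 → advance -1; mR−mL=402/85 → turn +1·90°
n=4: pose=(-5,-7,S); sL=30/13, sR=30/13; mL=-60/13, mR=-15/13; mL+mR=-75/13 → advance -1; mR−mL=45/13 → turn +1·90°
n=5: pose=(-5,-6,E); sL=20/3, sR=60/13; mL=-440/39, mR=-10/3; mL+mR=-190/13 → advance -1; mR−mL=310/39 → turn +1·90°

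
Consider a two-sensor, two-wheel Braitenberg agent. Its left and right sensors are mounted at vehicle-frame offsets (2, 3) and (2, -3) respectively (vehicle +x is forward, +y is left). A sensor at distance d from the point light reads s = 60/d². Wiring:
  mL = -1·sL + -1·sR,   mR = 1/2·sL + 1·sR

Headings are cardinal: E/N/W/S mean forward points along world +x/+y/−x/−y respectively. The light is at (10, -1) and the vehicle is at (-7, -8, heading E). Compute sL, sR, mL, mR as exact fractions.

left sensor world pos  = (-5, -5); dL² = 241
right sensor world pos = (-5, -11); dR² = 325
sL = 60/241 = 60/241
sR = 60/325 = 12/65
mL = -1·sL + -1·sR = -6792/15665
mR = 1/2·sL + 1·sR = 4842/15665

60/241 12/65 -6792/15665 4842/15665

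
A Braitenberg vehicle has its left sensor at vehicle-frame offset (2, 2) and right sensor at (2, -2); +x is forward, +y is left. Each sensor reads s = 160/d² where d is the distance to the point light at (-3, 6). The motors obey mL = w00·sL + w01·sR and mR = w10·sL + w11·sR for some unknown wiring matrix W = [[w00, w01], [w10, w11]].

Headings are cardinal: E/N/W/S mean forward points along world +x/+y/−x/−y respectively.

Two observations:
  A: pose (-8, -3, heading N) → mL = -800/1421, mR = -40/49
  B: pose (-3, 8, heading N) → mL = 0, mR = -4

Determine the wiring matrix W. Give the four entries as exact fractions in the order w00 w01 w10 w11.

1/2 -1/2 -1/2 0

obs A: pose=(-8,-3,N) → sL=80/49, sR=80/29, mL=-800/1421, mR=-40/49
obs B: pose=(-3,8,N) → sL=8, sR=8, mL=0, mR=-4
sensor matrix S = [[80/49, 80/29], [8, 8]]; det S = -12800/1421
solve [mL_A; mL_B] = S·[w00; w01] and [mR_A; mR_B] = S·[w10; w11]:
  w00 = 1/2, w01 = -1/2, w10 = -1/2, w11 = 0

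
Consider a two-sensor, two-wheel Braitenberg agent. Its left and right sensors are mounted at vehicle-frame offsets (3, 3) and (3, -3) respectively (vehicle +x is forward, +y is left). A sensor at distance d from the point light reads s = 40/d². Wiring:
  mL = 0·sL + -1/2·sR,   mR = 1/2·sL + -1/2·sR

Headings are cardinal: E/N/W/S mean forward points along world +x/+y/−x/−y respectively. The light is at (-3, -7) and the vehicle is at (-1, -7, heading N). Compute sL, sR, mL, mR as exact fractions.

left sensor world pos  = (-4, -4); dL² = 10
right sensor world pos = (2, -4); dR² = 34
sL = 40/10 = 4
sR = 40/34 = 20/17
mL = 0·sL + -1/2·sR = -10/17
mR = 1/2·sL + -1/2·sR = 24/17

4 20/17 -10/17 24/17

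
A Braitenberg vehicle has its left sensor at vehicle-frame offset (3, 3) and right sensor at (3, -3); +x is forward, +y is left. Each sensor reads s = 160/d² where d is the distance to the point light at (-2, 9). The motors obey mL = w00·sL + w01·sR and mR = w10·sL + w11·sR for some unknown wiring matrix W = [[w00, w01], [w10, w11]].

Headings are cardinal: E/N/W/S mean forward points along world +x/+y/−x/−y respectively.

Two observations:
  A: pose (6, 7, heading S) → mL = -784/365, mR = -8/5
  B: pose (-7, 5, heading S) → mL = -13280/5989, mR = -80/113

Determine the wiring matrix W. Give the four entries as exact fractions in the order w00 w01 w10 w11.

-1/2 -1/2 0 -1/2

obs A: pose=(6,7,S) → sL=80/73, sR=16/5, mL=-784/365, mR=-8/5
obs B: pose=(-7,5,S) → sL=160/53, sR=160/113, mL=-13280/5989, mR=-80/113
sensor matrix S = [[80/73, 16/5], [160/53, 160/113]]; det S = -3545088/437197
solve [mL_A; mL_B] = S·[w00; w01] and [mR_A; mR_B] = S·[w10; w11]:
  w00 = -1/2, w01 = -1/2, w10 = 0, w11 = -1/2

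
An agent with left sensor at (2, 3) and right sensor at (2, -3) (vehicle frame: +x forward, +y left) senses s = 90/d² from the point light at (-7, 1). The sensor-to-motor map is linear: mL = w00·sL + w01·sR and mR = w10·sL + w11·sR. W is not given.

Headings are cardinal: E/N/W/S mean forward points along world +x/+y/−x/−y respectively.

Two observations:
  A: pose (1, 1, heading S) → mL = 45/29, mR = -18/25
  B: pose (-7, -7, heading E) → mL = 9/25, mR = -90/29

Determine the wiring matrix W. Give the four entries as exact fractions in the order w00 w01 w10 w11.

obs A: pose=(1,1,S) → sL=18/25, sR=90/29, mL=45/29, mR=-18/25
obs B: pose=(-7,-7,E) → sL=90/29, sR=18/25, mL=9/25, mR=-90/29
sensor matrix S = [[18/25, 90/29], [90/29, 18/25]]; det S = -4790016/525625
solve [mL_A; mL_B] = S·[w00; w01] and [mR_A; mR_B] = S·[w10; w11]:
  w00 = 0, w01 = 1/2, w10 = -1, w11 = 0

0 1/2 -1 0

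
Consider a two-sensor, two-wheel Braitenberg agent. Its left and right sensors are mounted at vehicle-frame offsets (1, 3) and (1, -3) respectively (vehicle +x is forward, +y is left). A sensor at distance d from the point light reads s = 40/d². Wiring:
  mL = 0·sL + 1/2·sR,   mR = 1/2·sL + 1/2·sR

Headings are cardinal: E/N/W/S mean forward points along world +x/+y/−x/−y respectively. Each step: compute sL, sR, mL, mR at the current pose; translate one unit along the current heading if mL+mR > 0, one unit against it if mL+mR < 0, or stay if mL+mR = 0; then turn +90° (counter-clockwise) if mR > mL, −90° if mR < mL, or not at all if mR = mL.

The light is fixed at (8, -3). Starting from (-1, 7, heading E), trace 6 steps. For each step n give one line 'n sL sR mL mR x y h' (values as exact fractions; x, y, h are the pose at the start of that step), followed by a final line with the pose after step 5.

n=0: pose=(-1,7,E); sL=40/233, sR=40/113; mL=20/113, mR=6920/26329; mL+mR=11580/26329 → advance +1; mR−mL=20/233 → turn +1·90°
n=1: pose=(0,7,N); sL=20/121, sR=20/73; mL=10/73, mR=1940/8833; mL+mR=3150/8833 → advance +1; mR−mL=10/121 → turn +1·90°
n=2: pose=(0,8,W); sL=8/29, sR=40/277; mL=20/277, mR=1688/8033; mL+mR=2268/8033 → advance +1; mR−mL=4/29 → turn +1·90°
n=3: pose=(-1,8,S); sL=5/17, sR=10/61; mL=5/61, mR=475/2074; mL+mR=645/2074 → advance +1; mR−mL=5/34 → turn +1·90°
n=4: pose=(-1,7,E); sL=40/233, sR=40/113; mL=20/113, mR=6920/26329; mL+mR=11580/26329 → advance +1; mR−mL=20/233 → turn +1·90°
n=5: pose=(0,7,N); sL=20/121, sR=20/73; mL=10/73, mR=1940/8833; mL+mR=3150/8833 → advance +1; mR−mL=10/121 → turn +1·90°

0 40/233 40/113 20/113 6920/26329 -1 7 E
1 20/121 20/73 10/73 1940/8833 0 7 N
2 8/29 40/277 20/277 1688/8033 0 8 W
3 5/17 10/61 5/61 475/2074 -1 8 S
4 40/233 40/113 20/113 6920/26329 -1 7 E
5 20/121 20/73 10/73 1940/8833 0 7 N
final 0 8 W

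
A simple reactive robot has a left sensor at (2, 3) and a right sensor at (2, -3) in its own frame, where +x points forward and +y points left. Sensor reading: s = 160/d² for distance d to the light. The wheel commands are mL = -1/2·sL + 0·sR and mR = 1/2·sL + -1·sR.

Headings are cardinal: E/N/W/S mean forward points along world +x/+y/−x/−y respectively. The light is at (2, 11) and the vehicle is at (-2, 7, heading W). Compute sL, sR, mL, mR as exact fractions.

32/17 160/37 -16/17 -2128/629

left sensor world pos  = (-4, 4); dL² = 85
right sensor world pos = (-4, 10); dR² = 37
sL = 160/85 = 32/17
sR = 160/37 = 160/37
mL = -1/2·sL + 0·sR = -16/17
mR = 1/2·sL + -1·sR = -2128/629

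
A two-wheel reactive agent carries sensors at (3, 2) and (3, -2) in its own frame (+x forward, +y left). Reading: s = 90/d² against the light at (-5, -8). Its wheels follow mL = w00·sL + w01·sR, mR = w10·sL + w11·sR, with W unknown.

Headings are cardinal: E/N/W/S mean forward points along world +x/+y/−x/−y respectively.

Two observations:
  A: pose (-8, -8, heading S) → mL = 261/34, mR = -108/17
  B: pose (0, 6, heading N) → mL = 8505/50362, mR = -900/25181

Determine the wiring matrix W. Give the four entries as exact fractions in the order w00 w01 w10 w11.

obs A: pose=(-8,-8,S) → sL=9, sR=45/17, mL=261/34, mR=-108/17
obs B: pose=(0,6,N) → sL=45/149, sR=45/169, mL=8505/50362, mR=-900/25181
sensor matrix S = [[9, 45/17], [45/149, 45/169]]; det S = 683640/428077
solve [mL_A; mL_B] = S·[w00; w01] and [mR_A; mR_B] = S·[w10; w11]:
  w00 = 1, w01 = -1/2, w10 = -1, w11 = 1

1 -1/2 -1 1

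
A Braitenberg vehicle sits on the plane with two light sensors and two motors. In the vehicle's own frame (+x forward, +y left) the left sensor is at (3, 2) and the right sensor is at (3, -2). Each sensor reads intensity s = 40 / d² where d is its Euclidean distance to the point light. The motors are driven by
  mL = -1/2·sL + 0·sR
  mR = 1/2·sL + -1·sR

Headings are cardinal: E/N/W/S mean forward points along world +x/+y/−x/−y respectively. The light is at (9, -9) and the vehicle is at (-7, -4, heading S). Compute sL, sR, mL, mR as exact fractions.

1/5 5/41 -1/10 -9/410

left sensor world pos  = (-5, -7); dL² = 200
right sensor world pos = (-9, -7); dR² = 328
sL = 40/200 = 1/5
sR = 40/328 = 5/41
mL = -1/2·sL + 0·sR = -1/10
mR = 1/2·sL + -1·sR = -9/410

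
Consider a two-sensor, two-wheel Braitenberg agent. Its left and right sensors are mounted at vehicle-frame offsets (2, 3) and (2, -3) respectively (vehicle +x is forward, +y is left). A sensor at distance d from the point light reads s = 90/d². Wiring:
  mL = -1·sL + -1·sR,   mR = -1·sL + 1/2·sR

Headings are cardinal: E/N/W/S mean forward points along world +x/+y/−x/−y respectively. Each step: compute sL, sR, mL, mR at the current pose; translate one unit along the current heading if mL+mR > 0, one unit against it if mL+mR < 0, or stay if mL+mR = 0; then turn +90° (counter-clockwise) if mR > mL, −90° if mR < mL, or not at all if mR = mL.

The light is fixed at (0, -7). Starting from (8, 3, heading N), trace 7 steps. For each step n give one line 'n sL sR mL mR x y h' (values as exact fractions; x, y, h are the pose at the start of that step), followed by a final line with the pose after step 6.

n=0: pose=(8,3,N); sL=90/169, sR=18/53; mL=-7812/8957, mR=-3249/8957; mL+mR=-11061/8957 → advance -1; mR−mL=27/53 → turn +1·90°
n=1: pose=(8,2,W); sL=5/4, sR=1/2; mL=-7/4, mR=-1; mL+mR=-11/4 → advance -1; mR−mL=3/4 → turn +1·90°
n=2: pose=(9,2,S); sL=90/193, sR=18/17; mL=-5004/3281, mR=207/3281; mL+mR=-4797/3281 → advance -1; mR−mL=27/17 → turn +1·90°
n=3: pose=(9,3,E); sL=9/29, sR=9/17; mL=-414/493, mR=-45/986; mL+mR=-873/986 → advance -1; mR−mL=27/34 → turn +1·90°
n=4: pose=(8,3,N); sL=90/169, sR=18/53; mL=-7812/8957, mR=-3249/8957; mL+mR=-11061/8957 → advance -1; mR−mL=27/53 → turn +1·90°
n=5: pose=(8,2,W); sL=5/4, sR=1/2; mL=-7/4, mR=-1; mL+mR=-11/4 → advance -1; mR−mL=3/4 → turn +1·90°
n=6: pose=(9,2,S); sL=90/193, sR=18/17; mL=-5004/3281, mR=207/3281; mL+mR=-4797/3281 → advance -1; mR−mL=27/17 → turn +1·90°

0 90/169 18/53 -7812/8957 -3249/8957 8 3 N
1 5/4 1/2 -7/4 -1 8 2 W
2 90/193 18/17 -5004/3281 207/3281 9 2 S
3 9/29 9/17 -414/493 -45/986 9 3 E
4 90/169 18/53 -7812/8957 -3249/8957 8 3 N
5 5/4 1/2 -7/4 -1 8 2 W
6 90/193 18/17 -5004/3281 207/3281 9 2 S
final 9 3 E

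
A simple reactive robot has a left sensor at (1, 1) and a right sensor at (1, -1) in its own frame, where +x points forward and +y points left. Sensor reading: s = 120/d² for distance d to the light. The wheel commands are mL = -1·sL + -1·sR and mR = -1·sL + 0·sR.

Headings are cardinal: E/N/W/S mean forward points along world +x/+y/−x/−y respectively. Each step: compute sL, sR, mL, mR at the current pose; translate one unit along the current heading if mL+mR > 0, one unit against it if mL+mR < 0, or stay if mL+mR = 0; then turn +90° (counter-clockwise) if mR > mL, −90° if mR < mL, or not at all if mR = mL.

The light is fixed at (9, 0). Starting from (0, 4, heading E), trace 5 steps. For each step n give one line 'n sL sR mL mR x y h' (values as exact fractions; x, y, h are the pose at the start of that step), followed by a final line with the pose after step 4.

0 120/89 120/73 -19440/6497 -120/89 0 4 E
1 60/73 60/53 -7560/3869 -60/73 -1 4 N
2 24/25 120/137 -6288/3425 -24/25 -1 3 W
3 30/17 15/13 -645/221 -30/17 0 3 S
4 120/89 120/73 -19440/6497 -120/89 0 4 E
final -1 4 N

n=0: pose=(0,4,E); sL=120/89, sR=120/73; mL=-19440/6497, mR=-120/89; mL+mR=-28200/6497 → advance -1; mR−mL=120/73 → turn +1·90°
n=1: pose=(-1,4,N); sL=60/73, sR=60/53; mL=-7560/3869, mR=-60/73; mL+mR=-10740/3869 → advance -1; mR−mL=60/53 → turn +1·90°
n=2: pose=(-1,3,W); sL=24/25, sR=120/137; mL=-6288/3425, mR=-24/25; mL+mR=-9576/3425 → advance -1; mR−mL=120/137 → turn +1·90°
n=3: pose=(0,3,S); sL=30/17, sR=15/13; mL=-645/221, mR=-30/17; mL+mR=-1035/221 → advance -1; mR−mL=15/13 → turn +1·90°
n=4: pose=(0,4,E); sL=120/89, sR=120/73; mL=-19440/6497, mR=-120/89; mL+mR=-28200/6497 → advance -1; mR−mL=120/73 → turn +1·90°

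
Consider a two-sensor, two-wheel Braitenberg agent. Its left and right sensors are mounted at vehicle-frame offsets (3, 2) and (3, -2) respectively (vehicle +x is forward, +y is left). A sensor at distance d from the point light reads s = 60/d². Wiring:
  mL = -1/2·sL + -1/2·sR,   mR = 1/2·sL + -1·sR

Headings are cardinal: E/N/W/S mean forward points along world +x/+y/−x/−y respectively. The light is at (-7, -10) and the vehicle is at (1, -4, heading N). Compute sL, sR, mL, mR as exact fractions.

20/39 60/181 -2980/7059 -530/7059

left sensor world pos  = (-1, -1); dL² = 117
right sensor world pos = (3, -1); dR² = 181
sL = 60/117 = 20/39
sR = 60/181 = 60/181
mL = -1/2·sL + -1/2·sR = -2980/7059
mR = 1/2·sL + -1·sR = -530/7059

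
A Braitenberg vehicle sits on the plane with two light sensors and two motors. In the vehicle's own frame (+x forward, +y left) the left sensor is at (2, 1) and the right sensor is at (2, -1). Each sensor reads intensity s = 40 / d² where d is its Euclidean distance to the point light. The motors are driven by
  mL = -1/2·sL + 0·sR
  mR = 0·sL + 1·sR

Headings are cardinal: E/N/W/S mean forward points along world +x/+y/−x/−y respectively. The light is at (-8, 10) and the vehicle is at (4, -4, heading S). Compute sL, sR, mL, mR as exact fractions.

8/85 40/377 -4/85 40/377

left sensor world pos  = (5, -6); dL² = 425
right sensor world pos = (3, -6); dR² = 377
sL = 40/425 = 8/85
sR = 40/377 = 40/377
mL = -1/2·sL + 0·sR = -4/85
mR = 0·sL + 1·sR = 40/377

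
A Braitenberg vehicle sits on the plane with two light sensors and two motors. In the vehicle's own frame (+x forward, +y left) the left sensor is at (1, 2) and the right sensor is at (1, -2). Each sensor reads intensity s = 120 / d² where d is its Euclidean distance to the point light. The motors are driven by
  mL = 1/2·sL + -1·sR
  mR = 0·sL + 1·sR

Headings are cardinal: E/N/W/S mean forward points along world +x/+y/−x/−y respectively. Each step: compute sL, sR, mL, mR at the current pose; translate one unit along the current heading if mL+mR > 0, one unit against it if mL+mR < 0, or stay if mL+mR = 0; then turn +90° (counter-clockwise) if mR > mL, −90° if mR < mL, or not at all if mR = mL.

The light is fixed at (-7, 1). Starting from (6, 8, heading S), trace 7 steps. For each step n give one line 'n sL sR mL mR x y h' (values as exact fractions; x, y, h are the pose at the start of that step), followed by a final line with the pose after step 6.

n=0: pose=(6,8,S); sL=40/87, sR=120/157; mL=-7300/13659, mR=120/157; mL+mR=20/87 → advance +1; mR−mL=17740/13659 → turn +1·90°
n=1: pose=(6,7,E); sL=6/13, sR=30/53; mL=-231/689, mR=30/53; mL+mR=3/13 → advance +1; mR−mL=621/689 → turn +1·90°
n=2: pose=(7,7,N); sL=120/193, sR=24/61; mL=-972/11773, mR=24/61; mL+mR=60/193 → advance +1; mR−mL=5604/11773 → turn +1·90°
n=3: pose=(7,8,W); sL=60/97, sR=12/25; mL=-414/2425, mR=12/25; mL+mR=30/97 → advance +1; mR−mL=1578/2425 → turn +1·90°
n=4: pose=(6,8,S); sL=40/87, sR=120/157; mL=-7300/13659, mR=120/157; mL+mR=20/87 → advance +1; mR−mL=17740/13659 → turn +1·90°
n=5: pose=(6,7,E); sL=6/13, sR=30/53; mL=-231/689, mR=30/53; mL+mR=3/13 → advance +1; mR−mL=621/689 → turn +1·90°
n=6: pose=(7,7,N); sL=120/193, sR=24/61; mL=-972/11773, mR=24/61; mL+mR=60/193 → advance +1; mR−mL=5604/11773 → turn +1·90°

0 40/87 120/157 -7300/13659 120/157 6 8 S
1 6/13 30/53 -231/689 30/53 6 7 E
2 120/193 24/61 -972/11773 24/61 7 7 N
3 60/97 12/25 -414/2425 12/25 7 8 W
4 40/87 120/157 -7300/13659 120/157 6 8 S
5 6/13 30/53 -231/689 30/53 6 7 E
6 120/193 24/61 -972/11773 24/61 7 7 N
final 7 8 W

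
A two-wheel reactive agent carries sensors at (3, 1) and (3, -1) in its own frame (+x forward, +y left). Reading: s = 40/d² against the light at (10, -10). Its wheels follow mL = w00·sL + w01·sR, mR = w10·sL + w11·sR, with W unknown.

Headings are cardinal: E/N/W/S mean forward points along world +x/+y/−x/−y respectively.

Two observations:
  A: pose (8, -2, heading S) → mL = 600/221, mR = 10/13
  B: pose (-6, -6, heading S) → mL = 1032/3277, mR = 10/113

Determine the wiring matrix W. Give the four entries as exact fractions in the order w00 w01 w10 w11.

obs A: pose=(8,-2,S) → sL=20/13, sR=20/17, mL=600/221, mR=10/13
obs B: pose=(-6,-6,S) → sL=20/113, sR=4/29, mL=1032/3277, mR=10/113
sensor matrix S = [[20/13, 20/17], [20/113, 4/29]]; det S = 2880/724217
solve [mL_A; mL_B] = S·[w00; w01] and [mR_A; mR_B] = S·[w10; w11]:
  w00 = 1, w01 = 1, w10 = 1/2, w11 = 0

1 1 1/2 0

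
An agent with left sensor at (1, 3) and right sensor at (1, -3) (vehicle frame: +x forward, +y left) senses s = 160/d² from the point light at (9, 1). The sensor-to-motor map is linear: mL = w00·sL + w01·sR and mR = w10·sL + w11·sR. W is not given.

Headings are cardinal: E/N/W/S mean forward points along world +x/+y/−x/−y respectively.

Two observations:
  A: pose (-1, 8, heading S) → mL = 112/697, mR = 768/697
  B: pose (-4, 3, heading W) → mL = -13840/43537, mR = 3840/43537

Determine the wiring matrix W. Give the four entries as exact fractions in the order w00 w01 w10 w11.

1/2 -1 1 -1

obs A: pose=(-1,8,S) → sL=32/17, sR=32/41, mL=112/697, mR=768/697
obs B: pose=(-4,3,W) → sL=160/197, sR=160/221, mL=-13840/43537, mR=3840/43537
sensor matrix S = [[32/17, 32/41], [160/197, 160/221]]; det S = 22118400/30345289
solve [mL_A; mL_B] = S·[w00; w01] and [mR_A; mR_B] = S·[w10; w11]:
  w00 = 1/2, w01 = -1, w10 = 1, w11 = -1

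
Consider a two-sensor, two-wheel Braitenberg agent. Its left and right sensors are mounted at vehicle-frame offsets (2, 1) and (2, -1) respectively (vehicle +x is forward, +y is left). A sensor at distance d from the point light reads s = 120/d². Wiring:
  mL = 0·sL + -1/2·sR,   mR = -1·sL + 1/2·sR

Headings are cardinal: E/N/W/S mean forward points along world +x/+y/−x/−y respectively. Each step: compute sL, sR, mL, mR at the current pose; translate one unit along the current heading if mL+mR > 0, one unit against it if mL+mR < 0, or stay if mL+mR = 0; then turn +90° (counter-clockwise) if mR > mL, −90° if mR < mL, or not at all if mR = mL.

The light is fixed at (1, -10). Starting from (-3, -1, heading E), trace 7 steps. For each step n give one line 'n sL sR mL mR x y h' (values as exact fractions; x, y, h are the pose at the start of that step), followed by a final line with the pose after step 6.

n=0: pose=(-3,-1,E); sL=15/13, sR=30/17; mL=-15/17, mR=-60/221; mL+mR=-15/13 → advance -1; mR−mL=135/221 → turn +1·90°
n=1: pose=(-4,-1,N); sL=120/157, sR=120/137; mL=-60/137, mR=-7020/21509; mL+mR=-120/157 → advance -1; mR−mL=2400/21509 → turn +1·90°
n=2: pose=(-4,-2,W); sL=60/49, sR=12/13; mL=-6/13, mR=-486/637; mL+mR=-60/49 → advance -1; mR−mL=-192/637 → turn -1·90°
n=3: pose=(-3,-2,N); sL=24/25, sR=120/109; mL=-60/109, mR=-1116/2725; mL+mR=-24/25 → advance -1; mR−mL=384/2725 → turn +1·90°
n=4: pose=(-3,-3,W); sL=5/3, sR=6/5; mL=-3/5, mR=-16/15; mL+mR=-5/3 → advance -1; mR−mL=-7/15 → turn -1·90°
n=5: pose=(-2,-3,N); sL=120/97, sR=24/17; mL=-12/17, mR=-876/1649; mL+mR=-120/97 → advance -1; mR−mL=288/1649 → turn +1·90°
n=6: pose=(-2,-4,W); sL=12/5, sR=60/37; mL=-30/37, mR=-294/185; mL+mR=-12/5 → advance -1; mR−mL=-144/185 → turn -1·90°

0 15/13 30/17 -15/17 -60/221 -3 -1 E
1 120/157 120/137 -60/137 -7020/21509 -4 -1 N
2 60/49 12/13 -6/13 -486/637 -4 -2 W
3 24/25 120/109 -60/109 -1116/2725 -3 -2 N
4 5/3 6/5 -3/5 -16/15 -3 -3 W
5 120/97 24/17 -12/17 -876/1649 -2 -3 N
6 12/5 60/37 -30/37 -294/185 -2 -4 W
final -1 -4 N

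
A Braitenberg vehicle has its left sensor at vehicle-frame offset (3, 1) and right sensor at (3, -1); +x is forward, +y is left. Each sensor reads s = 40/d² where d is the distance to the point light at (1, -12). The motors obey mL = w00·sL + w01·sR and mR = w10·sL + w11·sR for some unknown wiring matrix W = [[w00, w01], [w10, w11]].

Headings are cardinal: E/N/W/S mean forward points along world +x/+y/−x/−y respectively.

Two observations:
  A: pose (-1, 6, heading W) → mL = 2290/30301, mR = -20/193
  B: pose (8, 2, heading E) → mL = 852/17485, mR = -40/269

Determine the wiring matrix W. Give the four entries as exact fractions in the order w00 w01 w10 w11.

obs A: pose=(-1,6,W) → sL=20/157, sR=20/193, mL=2290/30301, mR=-20/193
obs B: pose=(8,2,E) → sL=8/65, sR=40/269, mL=852/17485, mR=-40/269
sensor matrix S = [[20/157, 20/193], [8/65, 40/269]]; det S = 655744/105962597
solve [mL_A; mL_B] = S·[w00; w01] and [mR_A; mR_B] = S·[w10; w11]:
  w00 = 1, w01 = -1/2, w10 = 0, w11 = -1

1 -1/2 0 -1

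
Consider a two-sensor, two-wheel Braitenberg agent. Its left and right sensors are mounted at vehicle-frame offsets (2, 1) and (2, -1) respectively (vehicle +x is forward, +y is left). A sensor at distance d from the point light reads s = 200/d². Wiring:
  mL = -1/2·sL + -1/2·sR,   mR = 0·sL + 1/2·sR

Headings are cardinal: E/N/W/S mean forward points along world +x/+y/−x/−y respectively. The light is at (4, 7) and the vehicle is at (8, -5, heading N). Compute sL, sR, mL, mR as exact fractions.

200/109 8/5 -936/545 4/5

left sensor world pos  = (7, -3); dL² = 109
right sensor world pos = (9, -3); dR² = 125
sL = 200/109 = 200/109
sR = 200/125 = 8/5
mL = -1/2·sL + -1/2·sR = -936/545
mR = 0·sL + 1/2·sR = 4/5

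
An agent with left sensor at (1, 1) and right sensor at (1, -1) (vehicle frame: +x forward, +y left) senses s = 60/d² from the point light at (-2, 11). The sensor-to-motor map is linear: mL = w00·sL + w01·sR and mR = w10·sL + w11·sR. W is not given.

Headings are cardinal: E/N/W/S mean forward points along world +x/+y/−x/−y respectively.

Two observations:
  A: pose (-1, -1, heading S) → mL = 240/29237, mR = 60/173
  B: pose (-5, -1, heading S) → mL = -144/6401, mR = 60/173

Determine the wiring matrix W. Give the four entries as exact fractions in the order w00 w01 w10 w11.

obs A: pose=(-1,-1,S) → sL=60/173, sR=60/169, mL=240/29237, mR=60/173
obs B: pose=(-5,-1,S) → sL=60/173, sR=12/37, mL=-144/6401, mR=60/173
sensor matrix S = [[60/173, 60/169], [60/173, 12/37]]; det S = -11520/1081769
solve [mL_A; mL_B] = S·[w00; w01] and [mR_A; mR_B] = S·[w10; w11]:
  w00 = -1, w01 = 1, w10 = 1, w11 = 0

-1 1 1 0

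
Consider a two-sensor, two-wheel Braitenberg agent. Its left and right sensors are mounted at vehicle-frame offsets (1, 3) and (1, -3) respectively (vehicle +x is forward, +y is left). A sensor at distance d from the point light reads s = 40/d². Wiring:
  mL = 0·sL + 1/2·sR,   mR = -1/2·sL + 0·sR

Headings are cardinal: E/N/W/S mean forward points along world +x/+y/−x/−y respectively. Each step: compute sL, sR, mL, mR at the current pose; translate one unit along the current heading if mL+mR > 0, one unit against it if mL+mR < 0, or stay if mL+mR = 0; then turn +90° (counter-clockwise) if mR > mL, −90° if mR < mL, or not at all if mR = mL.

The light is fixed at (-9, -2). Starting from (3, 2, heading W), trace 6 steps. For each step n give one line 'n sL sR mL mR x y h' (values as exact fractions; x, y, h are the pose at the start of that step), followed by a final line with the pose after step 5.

0 20/61 4/17 2/17 -10/61 3 2 W
1 8/25 40/281 20/281 -4/25 4 2 N
2 5/29 10/49 5/49 -5/58 4 1 E
3 40/293 8/25 4/25 -20/293 5 1 S
4 4/17 20/97 10/97 -2/17 5 0 W
5 40/153 40/333 20/333 -20/153 6 0 N
final 6 -1 E

n=0: pose=(3,2,W); sL=20/61, sR=4/17; mL=2/17, mR=-10/61; mL+mR=-48/1037 → advance -1; mR−mL=-292/1037 → turn -1·90°
n=1: pose=(4,2,N); sL=8/25, sR=40/281; mL=20/281, mR=-4/25; mL+mR=-624/7025 → advance -1; mR−mL=-1624/7025 → turn -1·90°
n=2: pose=(4,1,E); sL=5/29, sR=10/49; mL=5/49, mR=-5/58; mL+mR=45/2842 → advance +1; mR−mL=-535/2842 → turn -1·90°
n=3: pose=(5,1,S); sL=40/293, sR=8/25; mL=4/25, mR=-20/293; mL+mR=672/7325 → advance +1; mR−mL=-1672/7325 → turn -1·90°
n=4: pose=(5,0,W); sL=4/17, sR=20/97; mL=10/97, mR=-2/17; mL+mR=-24/1649 → advance -1; mR−mL=-364/1649 → turn -1·90°
n=5: pose=(6,0,N); sL=40/153, sR=40/333; mL=20/333, mR=-20/153; mL+mR=-400/5661 → advance -1; mR−mL=-120/629 → turn -1·90°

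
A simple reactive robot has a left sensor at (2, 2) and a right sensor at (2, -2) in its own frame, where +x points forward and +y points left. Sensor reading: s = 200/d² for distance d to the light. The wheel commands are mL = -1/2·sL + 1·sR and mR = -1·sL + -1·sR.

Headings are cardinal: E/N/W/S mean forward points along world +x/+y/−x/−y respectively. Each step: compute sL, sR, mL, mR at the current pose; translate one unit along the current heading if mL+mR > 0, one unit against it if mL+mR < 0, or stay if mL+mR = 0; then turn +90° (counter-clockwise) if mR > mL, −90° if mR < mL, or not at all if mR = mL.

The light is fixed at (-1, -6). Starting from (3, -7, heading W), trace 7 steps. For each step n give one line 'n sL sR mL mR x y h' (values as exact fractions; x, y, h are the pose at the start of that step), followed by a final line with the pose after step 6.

0 200/13 40 420/13 -720/13 3 -7 W
1 20 4 -6 -24 4 -7 N
2 200/49 40/13 660/637 -4560/637 4 -8 E
3 50/13 10 105/13 -180/13 3 -8 S
4 200/13 40 420/13 -720/13 3 -7 W
5 20 4 -6 -24 4 -7 N
6 200/49 40/13 660/637 -4560/637 4 -8 E
final 3 -8 S

n=0: pose=(3,-7,W); sL=200/13, sR=40; mL=420/13, mR=-720/13; mL+mR=-300/13 → advance -1; mR−mL=-1140/13 → turn -1·90°
n=1: pose=(4,-7,N); sL=20, sR=4; mL=-6, mR=-24; mL+mR=-30 → advance -1; mR−mL=-18 → turn -1·90°
n=2: pose=(4,-8,E); sL=200/49, sR=40/13; mL=660/637, mR=-4560/637; mL+mR=-300/49 → advance -1; mR−mL=-5220/637 → turn -1·90°
n=3: pose=(3,-8,S); sL=50/13, sR=10; mL=105/13, mR=-180/13; mL+mR=-75/13 → advance -1; mR−mL=-285/13 → turn -1·90°
n=4: pose=(3,-7,W); sL=200/13, sR=40; mL=420/13, mR=-720/13; mL+mR=-300/13 → advance -1; mR−mL=-1140/13 → turn -1·90°
n=5: pose=(4,-7,N); sL=20, sR=4; mL=-6, mR=-24; mL+mR=-30 → advance -1; mR−mL=-18 → turn -1·90°
n=6: pose=(4,-8,E); sL=200/49, sR=40/13; mL=660/637, mR=-4560/637; mL+mR=-300/49 → advance -1; mR−mL=-5220/637 → turn -1·90°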